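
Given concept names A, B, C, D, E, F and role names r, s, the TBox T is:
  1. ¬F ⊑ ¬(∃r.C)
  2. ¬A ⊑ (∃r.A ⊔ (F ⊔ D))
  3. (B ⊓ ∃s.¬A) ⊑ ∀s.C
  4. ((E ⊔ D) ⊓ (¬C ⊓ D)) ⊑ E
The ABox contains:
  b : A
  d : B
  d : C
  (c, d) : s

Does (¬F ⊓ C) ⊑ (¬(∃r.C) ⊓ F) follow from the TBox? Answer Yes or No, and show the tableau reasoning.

No

1. (¬F ⊓ C) ⊑ (¬(∃r.C) ⊓ F)  ⇔  ((¬F ⊓ C) ⊓ (∃r.C ⊔ ¬F)) unsat w.r.t. T
   apply at x₀: ¬F⊑¬(∃r.C)
   open: L(x₀) ⊇ {A, C, ¬B, ¬D, ¬E, …}
2. Hence (¬F ⊓ C) ⊑ (¬(∃r.C) ⊓ F): not entailed.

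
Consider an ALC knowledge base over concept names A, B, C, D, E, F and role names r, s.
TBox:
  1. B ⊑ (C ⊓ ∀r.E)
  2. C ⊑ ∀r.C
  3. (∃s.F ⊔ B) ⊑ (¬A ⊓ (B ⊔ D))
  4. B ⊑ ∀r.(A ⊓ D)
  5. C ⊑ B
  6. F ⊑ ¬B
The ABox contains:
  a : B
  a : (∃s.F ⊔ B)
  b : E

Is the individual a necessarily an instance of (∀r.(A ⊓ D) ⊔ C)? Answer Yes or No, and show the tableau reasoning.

1. a : (∀r.(A ⊓ D) ⊔ C)?  L(a) = {B, (∃s.F ⊔ B)} ∪ {(∃r.(¬A ⊔ ¬D) ⊓ ¬C)}
   clash {B, ¬B} at a — a ∈ (∀r.(A ⊓ D) ⊔ C)
2. Hence a : (∀r.(A ⊓ D) ⊔ C): entailed.

Yes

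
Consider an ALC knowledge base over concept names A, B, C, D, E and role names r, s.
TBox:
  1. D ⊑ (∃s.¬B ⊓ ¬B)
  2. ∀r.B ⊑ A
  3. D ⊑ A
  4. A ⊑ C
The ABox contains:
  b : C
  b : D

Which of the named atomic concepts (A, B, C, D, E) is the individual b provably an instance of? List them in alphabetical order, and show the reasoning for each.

{A, C, D}

1. b : A?  L(b) = {C, D} ∪ {¬A}
   clash {A, ¬A} at b — b ∈ A
2. b : B?  L(b) = {C, D} ∪ {¬B}
   apply at b: D⊑(∃s.¬B ⊓ ¬B); D⊑A
   open: L(b) ⊇ {A, C, D, ¬B, ∃s.¬B} (+ ∃-successors) — b ∉ B possible
3. b : C?  L(b) = {C, D} ∪ {¬C}
   clash {C, ¬C} at b — b ∈ C
4. b : D?  L(b) = {C, D} ∪ {¬D}
   clash {D, ¬D} at b — b ∈ D
5. b : E?  L(b) = {C, D} ∪ {¬E}
   apply at b: D⊑(∃s.¬B ⊓ ¬B); D⊑A
   open: L(b) ⊇ {A, C, D, ¬B, ¬E, …} (+ ∃-successors) — b ∉ E possible
6. Entailed for b: {A, C, D}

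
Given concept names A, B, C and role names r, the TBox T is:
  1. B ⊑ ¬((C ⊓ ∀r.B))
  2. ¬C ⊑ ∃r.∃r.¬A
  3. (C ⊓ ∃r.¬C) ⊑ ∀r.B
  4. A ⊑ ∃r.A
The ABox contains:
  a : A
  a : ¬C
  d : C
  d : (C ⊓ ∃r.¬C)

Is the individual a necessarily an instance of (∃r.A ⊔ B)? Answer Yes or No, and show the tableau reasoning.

Yes

1. a : (∃r.A ⊔ B)?  L(a) = {A, ¬C} ∪ {(∀r.¬A ⊓ ¬B)}
   clash {A, ¬A} at an ∃-successor — a ∈ (∃r.A ⊔ B)
2. Hence a : (∃r.A ⊔ B): entailed.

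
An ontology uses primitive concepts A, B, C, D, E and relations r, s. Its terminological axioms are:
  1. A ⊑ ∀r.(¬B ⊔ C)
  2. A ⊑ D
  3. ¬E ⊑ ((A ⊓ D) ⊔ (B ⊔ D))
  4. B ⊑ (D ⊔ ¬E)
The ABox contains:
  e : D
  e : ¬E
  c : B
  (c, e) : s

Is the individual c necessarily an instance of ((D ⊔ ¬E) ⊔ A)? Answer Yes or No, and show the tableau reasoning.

1. c : ((D ⊔ ¬E) ⊔ A)?  L(c) = {B} ∪ {((¬D ⊓ E) ⊓ ¬A)}
   clash {E, ¬E} at c — c ∈ ((D ⊔ ¬E) ⊔ A)
2. Hence c : ((D ⊔ ¬E) ⊔ A): entailed.

Yes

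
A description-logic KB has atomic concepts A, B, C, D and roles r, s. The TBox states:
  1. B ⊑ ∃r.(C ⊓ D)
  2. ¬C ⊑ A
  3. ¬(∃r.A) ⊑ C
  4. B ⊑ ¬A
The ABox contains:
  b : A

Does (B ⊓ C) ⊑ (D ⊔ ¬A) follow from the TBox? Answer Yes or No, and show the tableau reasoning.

1. (B ⊓ C) ⊑ (D ⊔ ¬A)  ⇔  ((B ⊓ C) ⊓ (¬D ⊓ A)) unsat w.r.t. T
   all branches close; clash {A, ¬A} at x₀
2. Hence (B ⊓ C) ⊑ (D ⊔ ¬A): entailed.

Yes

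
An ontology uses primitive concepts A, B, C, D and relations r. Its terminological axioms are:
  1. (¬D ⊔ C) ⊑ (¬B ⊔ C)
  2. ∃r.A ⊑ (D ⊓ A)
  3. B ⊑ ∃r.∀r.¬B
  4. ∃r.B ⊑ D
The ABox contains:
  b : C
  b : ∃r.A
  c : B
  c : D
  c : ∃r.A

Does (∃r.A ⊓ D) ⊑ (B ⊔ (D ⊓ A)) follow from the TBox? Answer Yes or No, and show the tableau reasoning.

Yes

1. (∃r.A ⊓ D) ⊑ (B ⊔ (D ⊓ A))  ⇔  ((∃r.A ⊓ D) ⊓ (¬B ⊓ (¬D ⊔ ¬A))) unsat w.r.t. T
   all branches close; clash {A, ¬A} at x₀
2. Hence (∃r.A ⊓ D) ⊑ (B ⊔ (D ⊓ A)): entailed.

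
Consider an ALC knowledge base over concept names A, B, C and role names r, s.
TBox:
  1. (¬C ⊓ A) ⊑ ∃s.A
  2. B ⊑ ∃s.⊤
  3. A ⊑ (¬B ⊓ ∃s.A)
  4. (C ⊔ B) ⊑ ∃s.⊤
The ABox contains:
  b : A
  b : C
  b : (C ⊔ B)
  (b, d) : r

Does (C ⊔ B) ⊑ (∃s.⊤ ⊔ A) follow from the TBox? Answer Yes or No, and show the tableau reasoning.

Yes

1. (C ⊔ B) ⊑ (∃s.⊤ ⊔ A)  ⇔  ((C ⊔ B) ⊓ (∀s.⊥ ⊓ ¬A)) unsat w.r.t. T
   all branches close; clash ⊥ at an ∃-successor
2. Hence (C ⊔ B) ⊑ (∃s.⊤ ⊔ A): entailed.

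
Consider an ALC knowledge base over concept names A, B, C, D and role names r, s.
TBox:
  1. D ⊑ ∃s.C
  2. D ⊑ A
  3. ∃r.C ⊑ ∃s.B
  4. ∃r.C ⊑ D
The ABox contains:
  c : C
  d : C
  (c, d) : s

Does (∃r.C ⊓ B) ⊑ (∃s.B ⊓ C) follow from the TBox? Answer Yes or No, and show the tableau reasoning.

No

1. (∃r.C ⊓ B) ⊑ (∃s.B ⊓ C)  ⇔  ((∃r.C ⊓ B) ⊓ (∀s.¬B ⊔ ¬C)) unsat w.r.t. T
   apply at x₀: ∃r.C⊑∃s.B; ∃r.C⊑D
   open: L(x₀) ⊇ {A, B, D, ¬C, ∃r.C, …} (+ ∃-successors)
2. Hence (∃r.C ⊓ B) ⊑ (∃s.B ⊓ C): not entailed.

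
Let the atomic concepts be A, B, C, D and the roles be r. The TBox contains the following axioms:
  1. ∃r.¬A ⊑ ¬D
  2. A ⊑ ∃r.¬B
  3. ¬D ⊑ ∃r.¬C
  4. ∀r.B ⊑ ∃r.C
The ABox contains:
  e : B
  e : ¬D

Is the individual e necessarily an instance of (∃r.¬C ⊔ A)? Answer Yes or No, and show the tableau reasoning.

Yes

1. e : (∃r.¬C ⊔ A)?  L(e) = {B, ¬D} ∪ {(∀r.C ⊓ ¬A)}
   clash {C, ¬C} at an ∃-successor — e ∈ (∃r.¬C ⊔ A)
2. Hence e : (∃r.¬C ⊔ A): entailed.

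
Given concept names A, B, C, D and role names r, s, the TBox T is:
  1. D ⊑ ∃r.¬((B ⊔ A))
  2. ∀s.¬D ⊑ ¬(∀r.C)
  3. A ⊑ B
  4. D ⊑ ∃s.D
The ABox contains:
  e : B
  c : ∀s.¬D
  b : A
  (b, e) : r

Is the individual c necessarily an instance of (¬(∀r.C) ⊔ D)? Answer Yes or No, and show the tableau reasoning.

1. c : (¬(∀r.C) ⊔ D)?  L(c) = {∀s.¬D} ∪ {(∀r.C ⊓ ¬D)}
   clash {C, ¬C} at an ∃-successor — c ∈ (¬(∀r.C) ⊔ D)
2. Hence c : (¬(∀r.C) ⊔ D): entailed.

Yes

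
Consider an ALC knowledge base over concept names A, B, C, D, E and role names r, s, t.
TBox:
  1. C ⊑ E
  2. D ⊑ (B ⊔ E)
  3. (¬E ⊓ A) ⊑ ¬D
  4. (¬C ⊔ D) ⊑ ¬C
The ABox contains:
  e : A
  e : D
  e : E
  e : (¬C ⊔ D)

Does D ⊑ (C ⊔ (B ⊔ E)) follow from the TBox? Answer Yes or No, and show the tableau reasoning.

1. D ⊑ (C ⊔ (B ⊔ E))  ⇔  (D ⊓ (¬C ⊓ (¬B ⊓ ¬E))) unsat w.r.t. T
   all branches close; clash {E, ¬E} at x₀
2. Hence D ⊑ (C ⊔ (B ⊔ E)): entailed.

Yes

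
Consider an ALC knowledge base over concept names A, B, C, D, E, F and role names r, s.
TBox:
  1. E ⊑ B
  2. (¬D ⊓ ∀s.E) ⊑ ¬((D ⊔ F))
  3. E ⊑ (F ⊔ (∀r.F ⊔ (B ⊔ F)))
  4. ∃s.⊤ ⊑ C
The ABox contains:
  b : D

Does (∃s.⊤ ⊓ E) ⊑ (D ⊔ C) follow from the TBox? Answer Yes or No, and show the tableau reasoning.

1. (∃s.⊤ ⊓ E) ⊑ (D ⊔ C)  ⇔  ((∃s.⊤ ⊓ E) ⊓ (¬D ⊓ ¬C)) unsat w.r.t. T
   all branches close; clash {C, ¬C} at x₀
2. Hence (∃s.⊤ ⊓ E) ⊑ (D ⊔ C): entailed.

Yes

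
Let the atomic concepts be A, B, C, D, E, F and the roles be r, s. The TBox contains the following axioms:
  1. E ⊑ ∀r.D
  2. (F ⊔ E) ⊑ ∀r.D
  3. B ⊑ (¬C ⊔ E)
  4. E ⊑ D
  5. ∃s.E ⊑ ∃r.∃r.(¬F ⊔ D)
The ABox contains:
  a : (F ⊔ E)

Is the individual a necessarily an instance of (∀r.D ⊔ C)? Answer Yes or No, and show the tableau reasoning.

Yes

1. a : (∀r.D ⊔ C)?  L(a) = {(F ⊔ E)} ∪ {(∃r.¬D ⊓ ¬C)}
   clash {D, ¬D} at an ∃-successor — a ∈ (∀r.D ⊔ C)
2. Hence a : (∀r.D ⊔ C): entailed.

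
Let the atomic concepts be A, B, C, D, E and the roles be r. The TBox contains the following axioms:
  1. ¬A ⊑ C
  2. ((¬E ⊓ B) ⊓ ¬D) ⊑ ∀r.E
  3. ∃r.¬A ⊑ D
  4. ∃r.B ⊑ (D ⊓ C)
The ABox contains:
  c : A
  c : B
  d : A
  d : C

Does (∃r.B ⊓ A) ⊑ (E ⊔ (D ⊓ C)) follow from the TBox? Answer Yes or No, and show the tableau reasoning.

Yes

1. (∃r.B ⊓ A) ⊑ (E ⊔ (D ⊓ C))  ⇔  ((∃r.B ⊓ A) ⊓ (¬E ⊓ (¬D ⊔ ¬C))) unsat w.r.t. T
   all branches close; clash {C, ¬C} at x₀
2. Hence (∃r.B ⊓ A) ⊑ (E ⊔ (D ⊓ C)): entailed.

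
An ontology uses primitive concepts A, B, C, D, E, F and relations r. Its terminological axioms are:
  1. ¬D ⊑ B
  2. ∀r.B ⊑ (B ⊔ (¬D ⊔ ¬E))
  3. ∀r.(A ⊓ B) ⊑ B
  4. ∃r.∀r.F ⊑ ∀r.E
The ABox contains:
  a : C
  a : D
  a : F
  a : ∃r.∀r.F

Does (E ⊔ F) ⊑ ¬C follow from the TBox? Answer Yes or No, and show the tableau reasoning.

1. (E ⊔ F) ⊑ ¬C  ⇔  ((E ⊔ F) ⊓ C) unsat w.r.t. T
   open: L(x₀) ⊇ {C, D, E, ∀r.∃r.¬F, ∃r.(¬A ⊔ ¬B), …} (+ ∃-successors)
2. Hence (E ⊔ F) ⊑ ¬C: not entailed.

No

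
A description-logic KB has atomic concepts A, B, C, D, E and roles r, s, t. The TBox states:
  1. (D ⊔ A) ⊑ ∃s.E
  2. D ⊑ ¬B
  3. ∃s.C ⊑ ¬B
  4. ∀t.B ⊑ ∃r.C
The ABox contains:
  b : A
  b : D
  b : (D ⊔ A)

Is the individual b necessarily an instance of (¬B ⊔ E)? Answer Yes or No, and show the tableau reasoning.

1. b : (¬B ⊔ E)?  L(b) = {A, D, (D ⊔ A)} ∪ {(B ⊓ ¬E)}
   clash {B, ¬B} at b — b ∈ (¬B ⊔ E)
2. Hence b : (¬B ⊔ E): entailed.

Yes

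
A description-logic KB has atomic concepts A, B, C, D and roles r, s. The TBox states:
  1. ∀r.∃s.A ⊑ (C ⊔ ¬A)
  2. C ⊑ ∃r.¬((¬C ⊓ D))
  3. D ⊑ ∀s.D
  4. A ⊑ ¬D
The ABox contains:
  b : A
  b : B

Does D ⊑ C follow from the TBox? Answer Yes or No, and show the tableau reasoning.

No

1. D ⊑ C  ⇔  (D ⊓ ¬C) unsat w.r.t. T
   apply at x₀: D⊑∀s.D
   open: L(x₀) ⊇ {D, ¬A, ¬C, ∀s.D, ∃r.∀s.¬A} (+ ∃-successors)
2. Hence D ⊑ C: not entailed.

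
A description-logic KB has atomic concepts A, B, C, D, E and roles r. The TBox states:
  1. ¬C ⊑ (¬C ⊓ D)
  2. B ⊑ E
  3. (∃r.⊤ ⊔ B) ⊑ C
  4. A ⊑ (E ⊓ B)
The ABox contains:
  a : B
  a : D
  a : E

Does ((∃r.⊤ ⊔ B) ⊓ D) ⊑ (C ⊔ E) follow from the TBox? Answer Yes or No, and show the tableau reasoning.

Yes

1. ((∃r.⊤ ⊔ B) ⊓ D) ⊑ (C ⊔ E)  ⇔  (((∃r.⊤ ⊔ B) ⊓ D) ⊓ (¬C ⊓ ¬E)) unsat w.r.t. T
   all branches close; clash {E, ¬E} at x₀
2. Hence ((∃r.⊤ ⊔ B) ⊓ D) ⊑ (C ⊔ E): entailed.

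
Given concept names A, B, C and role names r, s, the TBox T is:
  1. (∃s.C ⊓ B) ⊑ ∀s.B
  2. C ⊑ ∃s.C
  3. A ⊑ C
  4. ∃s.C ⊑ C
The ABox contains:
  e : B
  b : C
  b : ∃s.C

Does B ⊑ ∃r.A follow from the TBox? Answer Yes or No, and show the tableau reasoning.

No

1. B ⊑ ∃r.A  ⇔  (B ⊓ ∀r.¬A) unsat w.r.t. T
   open: L(x₀) ⊇ {B, ¬A, ¬C, ∀r.¬A, ∀s.¬C}
2. Hence B ⊑ ∃r.A: not entailed.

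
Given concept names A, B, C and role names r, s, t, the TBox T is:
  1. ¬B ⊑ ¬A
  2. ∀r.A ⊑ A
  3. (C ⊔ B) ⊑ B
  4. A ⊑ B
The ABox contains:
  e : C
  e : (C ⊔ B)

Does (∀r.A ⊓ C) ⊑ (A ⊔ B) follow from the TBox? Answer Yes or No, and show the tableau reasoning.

Yes

1. (∀r.A ⊓ C) ⊑ (A ⊔ B)  ⇔  ((∀r.A ⊓ C) ⊓ (¬A ⊓ ¬B)) unsat w.r.t. T
   all branches close; clash {B, ¬B} at x₀
2. Hence (∀r.A ⊓ C) ⊑ (A ⊔ B): entailed.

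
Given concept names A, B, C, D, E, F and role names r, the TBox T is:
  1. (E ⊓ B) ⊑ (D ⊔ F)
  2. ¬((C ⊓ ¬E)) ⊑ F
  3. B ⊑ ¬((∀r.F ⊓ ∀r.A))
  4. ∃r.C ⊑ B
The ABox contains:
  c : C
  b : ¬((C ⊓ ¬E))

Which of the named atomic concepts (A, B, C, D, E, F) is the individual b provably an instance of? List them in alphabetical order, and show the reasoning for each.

{F}

1. b : A?  L(b) = {¬((C ⊓ ¬E))} ∪ {¬A}
   apply at b: ¬((C ⊓ ¬E))⊑F
   open: L(b) ⊇ {F, ¬A, ¬B, ¬C, ¬E, …} — b ∉ A possible
2. b : B?  L(b) = {¬((C ⊓ ¬E))} ∪ {¬B}
   apply at b: ¬((C ⊓ ¬E))⊑F
   open: L(b) ⊇ {F, ¬B, ¬C, ∀r.¬C} — b ∉ B possible
3. b : C?  L(b) = {¬((C ⊓ ¬E))} ∪ {¬C}
   apply at b: ¬((C ⊓ ¬E))⊑F
   open: L(b) ⊇ {F, ¬B, ¬C, ¬E, ∀r.¬C} — b ∉ C possible
4. b : D?  L(b) = {¬((C ⊓ ¬E))} ∪ {¬D}
   apply at b: ¬((C ⊓ ¬E))⊑F
   open: L(b) ⊇ {F, ¬B, ¬C, ¬D, ¬E, …} — b ∉ D possible
5. b : E?  L(b) = {¬((C ⊓ ¬E))} ∪ {¬E}
   apply at b: ¬((C ⊓ ¬E))⊑F
   open: L(b) ⊇ {F, ¬B, ¬C, ¬E, ∀r.¬C} — b ∉ E possible
6. b : F?  L(b) = {¬((C ⊓ ¬E))} ∪ {¬F}
   clash {F, ¬F} at b — b ∈ F
7. Entailed for b: {F}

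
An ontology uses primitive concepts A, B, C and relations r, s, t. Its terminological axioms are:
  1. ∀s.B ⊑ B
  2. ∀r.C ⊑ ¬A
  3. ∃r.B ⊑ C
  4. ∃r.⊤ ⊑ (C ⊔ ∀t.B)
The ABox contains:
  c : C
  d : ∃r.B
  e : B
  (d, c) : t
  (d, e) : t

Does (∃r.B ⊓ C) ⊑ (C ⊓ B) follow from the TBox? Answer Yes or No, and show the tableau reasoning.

No

1. (∃r.B ⊓ C) ⊑ (C ⊓ B)  ⇔  ((∃r.B ⊓ C) ⊓ (¬C ⊔ ¬B)) unsat w.r.t. T
   open: L(x₀) ⊇ {C, ¬B, ∃r.B, ∃r.¬C, ∃s.¬B} (+ ∃-successors)
2. Hence (∃r.B ⊓ C) ⊑ (C ⊓ B): not entailed.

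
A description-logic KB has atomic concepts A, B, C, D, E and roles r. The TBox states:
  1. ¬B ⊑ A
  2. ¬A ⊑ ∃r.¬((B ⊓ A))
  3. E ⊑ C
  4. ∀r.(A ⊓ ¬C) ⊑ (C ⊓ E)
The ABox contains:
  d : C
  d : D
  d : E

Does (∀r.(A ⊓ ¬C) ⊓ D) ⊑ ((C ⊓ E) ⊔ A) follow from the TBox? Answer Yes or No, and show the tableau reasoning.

1. (∀r.(A ⊓ ¬C) ⊓ D) ⊑ ((C ⊓ E) ⊔ A)  ⇔  ((∀r.(A ⊓ ¬C) ⊓ D) ⊓ ((¬C ⊔ ¬E) ⊓ ¬A)) unsat w.r.t. T
   all branches close; clash {A, ¬A} at x₀
2. Hence (∀r.(A ⊓ ¬C) ⊓ D) ⊑ ((C ⊓ E) ⊔ A): entailed.

Yes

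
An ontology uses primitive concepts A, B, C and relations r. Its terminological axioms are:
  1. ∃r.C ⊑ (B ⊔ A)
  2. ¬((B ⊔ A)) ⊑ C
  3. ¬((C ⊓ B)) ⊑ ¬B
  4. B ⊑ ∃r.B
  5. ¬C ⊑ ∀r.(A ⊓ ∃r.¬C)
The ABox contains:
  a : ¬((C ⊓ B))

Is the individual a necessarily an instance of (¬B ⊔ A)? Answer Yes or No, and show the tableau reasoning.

Yes

1. a : (¬B ⊔ A)?  L(a) = {¬((C ⊓ B))} ∪ {(B ⊓ ¬A)}
   clash {B, ¬B} at a — a ∈ (¬B ⊔ A)
2. Hence a : (¬B ⊔ A): entailed.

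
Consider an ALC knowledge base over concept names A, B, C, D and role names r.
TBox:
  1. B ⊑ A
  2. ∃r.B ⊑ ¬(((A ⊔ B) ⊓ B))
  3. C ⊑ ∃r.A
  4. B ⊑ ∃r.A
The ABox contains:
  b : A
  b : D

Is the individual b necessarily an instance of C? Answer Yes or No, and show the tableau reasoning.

1. b : C?  L(b) = {A, D} ∪ {¬C}
   open: L(b) ⊇ {A, D, ¬B, ¬C, ∀r.¬B} — b ∉ C possible
2. Hence b : C: not entailed.

No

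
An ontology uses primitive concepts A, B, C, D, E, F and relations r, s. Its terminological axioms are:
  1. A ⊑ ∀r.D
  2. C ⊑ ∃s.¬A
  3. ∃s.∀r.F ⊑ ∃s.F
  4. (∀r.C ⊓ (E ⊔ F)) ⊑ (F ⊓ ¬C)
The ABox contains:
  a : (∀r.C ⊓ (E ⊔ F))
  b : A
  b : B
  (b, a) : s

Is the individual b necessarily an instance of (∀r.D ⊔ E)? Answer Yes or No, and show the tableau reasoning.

1. b : (∀r.D ⊔ E)?  L(b) = {A, B} ∪ {(∃r.¬D ⊓ ¬E)}
   clash {D, ¬D} at an ∃-successor — b ∈ (∀r.D ⊔ E)
2. Hence b : (∀r.D ⊔ E): entailed.

Yes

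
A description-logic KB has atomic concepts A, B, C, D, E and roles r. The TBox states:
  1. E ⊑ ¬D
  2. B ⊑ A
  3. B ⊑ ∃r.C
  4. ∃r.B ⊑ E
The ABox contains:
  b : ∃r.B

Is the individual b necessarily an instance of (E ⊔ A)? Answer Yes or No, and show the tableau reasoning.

Yes

1. b : (E ⊔ A)?  L(b) = {∃r.B} ∪ {(¬E ⊓ ¬A)}
   clash {A, ¬A} at b — b ∈ (E ⊔ A)
2. Hence b : (E ⊔ A): entailed.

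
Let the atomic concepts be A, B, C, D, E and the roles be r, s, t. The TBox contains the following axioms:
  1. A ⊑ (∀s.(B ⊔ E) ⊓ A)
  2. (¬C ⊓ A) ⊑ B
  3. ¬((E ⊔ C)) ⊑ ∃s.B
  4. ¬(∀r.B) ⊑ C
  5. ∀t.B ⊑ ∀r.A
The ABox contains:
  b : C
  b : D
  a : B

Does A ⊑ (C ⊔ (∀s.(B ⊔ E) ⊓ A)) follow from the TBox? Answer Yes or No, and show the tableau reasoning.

Yes

1. A ⊑ (C ⊔ (∀s.(B ⊔ E) ⊓ A))  ⇔  (A ⊓ (¬C ⊓ (∃s.(¬B ⊓ ¬E) ⊔ ¬A))) unsat w.r.t. T
   all branches close; clash {C, ¬C} at x₀
2. Hence A ⊑ (C ⊔ (∀s.(B ⊔ E) ⊓ A)): entailed.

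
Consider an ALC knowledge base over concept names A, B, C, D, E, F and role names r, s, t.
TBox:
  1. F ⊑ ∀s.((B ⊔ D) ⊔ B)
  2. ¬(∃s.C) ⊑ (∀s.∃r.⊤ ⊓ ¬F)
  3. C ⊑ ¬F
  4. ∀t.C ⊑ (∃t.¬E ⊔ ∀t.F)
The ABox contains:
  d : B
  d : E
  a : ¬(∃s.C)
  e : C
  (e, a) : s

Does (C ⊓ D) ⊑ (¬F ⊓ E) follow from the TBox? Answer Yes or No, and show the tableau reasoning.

1. (C ⊓ D) ⊑ (¬F ⊓ E)  ⇔  ((C ⊓ D) ⊓ (F ⊔ ¬E)) unsat w.r.t. T
   apply at x₀: C⊑¬F
   open: L(x₀) ⊇ {C, D, ¬E, ¬F, ∃s.C, …} (+ ∃-successors)
2. Hence (C ⊓ D) ⊑ (¬F ⊓ E): not entailed.

No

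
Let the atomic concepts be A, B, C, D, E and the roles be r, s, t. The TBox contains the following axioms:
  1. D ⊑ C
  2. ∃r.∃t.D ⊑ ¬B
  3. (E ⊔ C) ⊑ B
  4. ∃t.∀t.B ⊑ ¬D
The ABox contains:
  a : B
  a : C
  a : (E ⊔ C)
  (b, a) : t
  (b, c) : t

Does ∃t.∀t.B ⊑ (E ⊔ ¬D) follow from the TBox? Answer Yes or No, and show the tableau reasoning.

1. ∃t.∀t.B ⊑ (E ⊔ ¬D)  ⇔  (∃t.∀t.B ⊓ (¬E ⊓ D)) unsat w.r.t. T
   all branches close; clash {B, ¬B} at x₀
2. Hence ∃t.∀t.B ⊑ (E ⊔ ¬D): entailed.

Yes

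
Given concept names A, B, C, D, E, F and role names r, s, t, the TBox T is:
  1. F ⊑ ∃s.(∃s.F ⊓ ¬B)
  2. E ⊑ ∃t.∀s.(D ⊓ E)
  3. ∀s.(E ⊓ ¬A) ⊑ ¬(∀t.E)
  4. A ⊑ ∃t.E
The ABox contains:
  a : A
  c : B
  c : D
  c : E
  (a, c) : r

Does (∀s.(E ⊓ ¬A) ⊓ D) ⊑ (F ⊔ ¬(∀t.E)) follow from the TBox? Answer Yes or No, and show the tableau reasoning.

1. (∀s.(E ⊓ ¬A) ⊓ D) ⊑ (F ⊔ ¬(∀t.E))  ⇔  ((∀s.(E ⊓ ¬A) ⊓ D) ⊓ (¬F ⊓ ∀t.E)) unsat w.r.t. T
   all branches close; clash {E, ¬E} at an ∃-successor
2. Hence (∀s.(E ⊓ ¬A) ⊓ D) ⊑ (F ⊔ ¬(∀t.E)): entailed.

Yes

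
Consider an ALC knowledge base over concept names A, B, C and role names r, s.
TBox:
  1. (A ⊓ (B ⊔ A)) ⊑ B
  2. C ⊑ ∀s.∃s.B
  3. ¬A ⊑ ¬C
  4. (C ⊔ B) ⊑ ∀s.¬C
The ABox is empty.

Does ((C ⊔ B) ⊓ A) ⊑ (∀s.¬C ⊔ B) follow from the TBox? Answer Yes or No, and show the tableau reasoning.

1. ((C ⊔ B) ⊓ A) ⊑ (∀s.¬C ⊔ B)  ⇔  (((C ⊔ B) ⊓ A) ⊓ (∃s.C ⊓ ¬B)) unsat w.r.t. T
   all branches close; clash {B, ¬B} at x₀
2. Hence ((C ⊔ B) ⊓ A) ⊑ (∀s.¬C ⊔ B): entailed.

Yes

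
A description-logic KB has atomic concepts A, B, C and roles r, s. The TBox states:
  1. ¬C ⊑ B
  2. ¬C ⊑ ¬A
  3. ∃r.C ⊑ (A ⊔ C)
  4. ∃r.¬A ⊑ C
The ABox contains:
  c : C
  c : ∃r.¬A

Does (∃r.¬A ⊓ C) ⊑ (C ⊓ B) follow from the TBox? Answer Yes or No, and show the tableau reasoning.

No

1. (∃r.¬A ⊓ C) ⊑ (C ⊓ B)  ⇔  ((∃r.¬A ⊓ C) ⊓ (¬C ⊔ ¬B)) unsat w.r.t. T
   open: L(x₀) ⊇ {C, ¬B, ∀r.¬C, ∃r.¬A} (+ ∃-successors)
2. Hence (∃r.¬A ⊓ C) ⊑ (C ⊓ B): not entailed.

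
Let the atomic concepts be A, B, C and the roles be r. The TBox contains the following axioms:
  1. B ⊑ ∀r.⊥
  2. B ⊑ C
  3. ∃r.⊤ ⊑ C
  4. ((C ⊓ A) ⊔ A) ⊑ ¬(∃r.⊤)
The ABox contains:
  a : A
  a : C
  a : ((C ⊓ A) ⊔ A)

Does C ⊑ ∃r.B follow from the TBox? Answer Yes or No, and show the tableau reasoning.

1. C ⊑ ∃r.B  ⇔  (C ⊓ ∀r.¬B) unsat w.r.t. T
   open: L(x₀) ⊇ {C, ¬A, ¬B, ∀r.¬B}
2. Hence C ⊑ ∃r.B: not entailed.

No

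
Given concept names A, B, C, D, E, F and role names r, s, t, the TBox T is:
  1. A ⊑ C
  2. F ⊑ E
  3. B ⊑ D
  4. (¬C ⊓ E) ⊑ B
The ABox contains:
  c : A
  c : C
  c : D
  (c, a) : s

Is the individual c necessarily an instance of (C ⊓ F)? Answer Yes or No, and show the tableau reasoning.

No

1. c : (C ⊓ F)?  L(c) = {A, C, D} ∪ {(¬C ⊔ ¬F)}
   open: L(c) ⊇ {A, C, D, ¬F} — c ∉ (C ⊓ F) possible
2. Hence c : (C ⊓ F): not entailed.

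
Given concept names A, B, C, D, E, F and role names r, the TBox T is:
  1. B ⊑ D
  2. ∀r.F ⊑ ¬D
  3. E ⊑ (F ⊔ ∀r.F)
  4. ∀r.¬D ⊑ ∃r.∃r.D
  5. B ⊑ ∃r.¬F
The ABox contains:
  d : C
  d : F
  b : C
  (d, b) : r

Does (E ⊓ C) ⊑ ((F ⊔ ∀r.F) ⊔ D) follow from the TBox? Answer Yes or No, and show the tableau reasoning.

1. (E ⊓ C) ⊑ ((F ⊔ ∀r.F) ⊔ D)  ⇔  ((E ⊓ C) ⊓ ((¬F ⊓ ∃r.¬F) ⊓ ¬D)) unsat w.r.t. T
   all branches close; clash {D, ¬D} at x₀
2. Hence (E ⊓ C) ⊑ ((F ⊔ ∀r.F) ⊔ D): entailed.

Yes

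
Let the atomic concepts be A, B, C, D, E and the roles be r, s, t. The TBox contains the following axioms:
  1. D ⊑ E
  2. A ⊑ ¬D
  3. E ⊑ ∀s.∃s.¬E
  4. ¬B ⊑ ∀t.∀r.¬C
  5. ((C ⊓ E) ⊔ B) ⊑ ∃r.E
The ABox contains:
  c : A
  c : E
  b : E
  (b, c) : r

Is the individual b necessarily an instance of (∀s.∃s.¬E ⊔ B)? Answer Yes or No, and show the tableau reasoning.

Yes

1. b : (∀s.∃s.¬E ⊔ B)?  L(b) = {E} ∪ {(∃s.∀s.E ⊓ ¬B)}
   clash {E, ¬E} at an ∃-successor — b ∈ (∀s.∃s.¬E ⊔ B)
2. Hence b : (∀s.∃s.¬E ⊔ B): entailed.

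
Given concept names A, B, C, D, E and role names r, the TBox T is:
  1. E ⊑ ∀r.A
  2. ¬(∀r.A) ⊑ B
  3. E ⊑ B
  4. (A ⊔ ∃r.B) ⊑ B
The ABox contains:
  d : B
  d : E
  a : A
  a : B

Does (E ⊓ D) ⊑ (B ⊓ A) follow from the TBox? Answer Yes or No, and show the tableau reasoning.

No

1. (E ⊓ D) ⊑ (B ⊓ A)  ⇔  ((E ⊓ D) ⊓ (¬B ⊔ ¬A)) unsat w.r.t. T
   apply at x₀: E⊑∀r.A; E⊑B
   open: L(x₀) ⊇ {B, D, E, ¬A, ∀r.A}
2. Hence (E ⊓ D) ⊑ (B ⊓ A): not entailed.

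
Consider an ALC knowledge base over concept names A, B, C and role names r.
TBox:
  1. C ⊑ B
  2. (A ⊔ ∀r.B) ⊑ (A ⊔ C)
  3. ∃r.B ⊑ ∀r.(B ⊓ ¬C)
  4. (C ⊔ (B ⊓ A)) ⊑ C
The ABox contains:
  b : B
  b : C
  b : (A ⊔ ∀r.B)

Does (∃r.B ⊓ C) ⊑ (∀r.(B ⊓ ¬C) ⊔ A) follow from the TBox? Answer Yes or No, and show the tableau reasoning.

1. (∃r.B ⊓ C) ⊑ (∀r.(B ⊓ ¬C) ⊔ A)  ⇔  ((∃r.B ⊓ C) ⊓ (∃r.(¬B ⊔ C) ⊓ ¬A)) unsat w.r.t. T
   all branches close; clash {C, ¬C} at an ∃-successor
2. Hence (∃r.B ⊓ C) ⊑ (∀r.(B ⊓ ¬C) ⊔ A): entailed.

Yes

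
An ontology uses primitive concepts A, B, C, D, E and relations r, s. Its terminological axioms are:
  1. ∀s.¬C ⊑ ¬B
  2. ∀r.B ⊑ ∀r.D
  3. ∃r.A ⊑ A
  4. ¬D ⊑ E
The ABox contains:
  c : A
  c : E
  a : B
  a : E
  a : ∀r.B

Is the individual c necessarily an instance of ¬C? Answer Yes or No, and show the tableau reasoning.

1. c : ¬C?  L(c) = {A, E} ∪ {C}
   open: L(c) ⊇ {A, C, E, ∃r.¬B, ∃s.C} (+ ∃-successors) — c ∉ ¬C possible
2. Hence c : ¬C: not entailed.

No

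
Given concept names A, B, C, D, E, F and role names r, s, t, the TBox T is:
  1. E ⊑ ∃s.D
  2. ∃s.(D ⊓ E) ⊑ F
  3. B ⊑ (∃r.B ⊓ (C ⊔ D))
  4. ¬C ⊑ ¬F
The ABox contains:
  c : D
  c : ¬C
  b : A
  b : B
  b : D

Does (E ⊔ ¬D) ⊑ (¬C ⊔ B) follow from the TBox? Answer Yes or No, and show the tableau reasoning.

1. (E ⊔ ¬D) ⊑ (¬C ⊔ B)  ⇔  ((E ⊔ ¬D) ⊓ (C ⊓ ¬B)) unsat w.r.t. T
   open: L(x₀) ⊇ {C, E, ¬B, ∀s.(¬D ⊔ ¬E), ∃s.D} (+ ∃-successors)
2. Hence (E ⊔ ¬D) ⊑ (¬C ⊔ B): not entailed.

No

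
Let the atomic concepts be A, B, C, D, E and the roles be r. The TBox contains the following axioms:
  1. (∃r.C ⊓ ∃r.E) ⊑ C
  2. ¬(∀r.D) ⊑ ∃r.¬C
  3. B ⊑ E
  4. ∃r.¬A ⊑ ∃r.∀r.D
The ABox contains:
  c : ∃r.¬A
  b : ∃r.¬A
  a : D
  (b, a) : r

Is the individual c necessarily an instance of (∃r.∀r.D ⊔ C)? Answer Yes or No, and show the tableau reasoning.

1. c : (∃r.∀r.D ⊔ C)?  L(c) = {∃r.¬A} ∪ {(∀r.∃r.¬D ⊓ ¬C)}
   clash {C, ¬C} at c — c ∈ (∃r.∀r.D ⊔ C)
2. Hence c : (∃r.∀r.D ⊔ C): entailed.

Yes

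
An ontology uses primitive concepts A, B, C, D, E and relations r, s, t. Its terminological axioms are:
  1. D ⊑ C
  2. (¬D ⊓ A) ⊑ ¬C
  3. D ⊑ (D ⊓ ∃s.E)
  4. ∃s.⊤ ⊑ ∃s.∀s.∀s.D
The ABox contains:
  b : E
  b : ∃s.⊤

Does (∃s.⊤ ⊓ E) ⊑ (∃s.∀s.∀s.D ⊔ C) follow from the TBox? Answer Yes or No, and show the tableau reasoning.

1. (∃s.⊤ ⊓ E) ⊑ (∃s.∀s.∀s.D ⊔ C)  ⇔  ((∃s.⊤ ⊓ E) ⊓ (∀s.∃s.∃s.¬D ⊓ ¬C)) unsat w.r.t. T
   all branches close; clash {C, ¬C} at x₀
2. Hence (∃s.⊤ ⊓ E) ⊑ (∃s.∀s.∀s.D ⊔ C): entailed.

Yes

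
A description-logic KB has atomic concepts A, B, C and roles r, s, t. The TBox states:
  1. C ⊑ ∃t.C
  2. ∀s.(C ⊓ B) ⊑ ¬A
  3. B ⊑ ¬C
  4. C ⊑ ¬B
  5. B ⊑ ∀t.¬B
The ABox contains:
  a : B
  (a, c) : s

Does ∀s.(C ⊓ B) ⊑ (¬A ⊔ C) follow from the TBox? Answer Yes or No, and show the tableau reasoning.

1. ∀s.(C ⊓ B) ⊑ (¬A ⊔ C)  ⇔  (∀s.(C ⊓ B) ⊓ (A ⊓ ¬C)) unsat w.r.t. T
   all branches close; clash {A, ¬A} at x₀
2. Hence ∀s.(C ⊓ B) ⊑ (¬A ⊔ C): entailed.

Yes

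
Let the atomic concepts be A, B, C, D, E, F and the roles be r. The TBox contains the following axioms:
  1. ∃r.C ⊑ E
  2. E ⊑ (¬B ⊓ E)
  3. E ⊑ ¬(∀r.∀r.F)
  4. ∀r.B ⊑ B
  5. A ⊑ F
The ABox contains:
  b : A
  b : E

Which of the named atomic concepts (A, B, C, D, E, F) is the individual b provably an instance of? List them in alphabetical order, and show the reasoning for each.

1. b : A?  L(b) = {A, E} ∪ {¬A}
   clash {A, ¬A} at b — b ∈ A
2. b : B?  L(b) = {A, E} ∪ {¬B}
   apply at b: E⊑(¬B ⊓ E); E⊑¬(∀r.∀r.F); A⊑F
   open: L(b) ⊇ {A, E, F, ¬B, ∃r.¬B, …} (+ ∃-successors) — b ∉ B possible
3. b : C?  L(b) = {A, E} ∪ {¬C}
   apply at b: E⊑(¬B ⊓ E); E⊑¬(∀r.∀r.F); A⊑F
   open: L(b) ⊇ {A, E, F, ¬B, ¬C, …} (+ ∃-successors) — b ∉ C possible
4. b : D?  L(b) = {A, E} ∪ {¬D}
   apply at b: E⊑(¬B ⊓ E); E⊑¬(∀r.∀r.F); A⊑F
   open: L(b) ⊇ {A, E, F, ¬B, ¬D, …} (+ ∃-successors) — b ∉ D possible
5. b : E?  L(b) = {A, E} ∪ {¬E}
   clash {E, ¬E} at b — b ∈ E
6. b : F?  L(b) = {A, E} ∪ {¬F}
   clash {F, ¬F} at b — b ∈ F
7. Entailed for b: {A, E, F}

{A, E, F}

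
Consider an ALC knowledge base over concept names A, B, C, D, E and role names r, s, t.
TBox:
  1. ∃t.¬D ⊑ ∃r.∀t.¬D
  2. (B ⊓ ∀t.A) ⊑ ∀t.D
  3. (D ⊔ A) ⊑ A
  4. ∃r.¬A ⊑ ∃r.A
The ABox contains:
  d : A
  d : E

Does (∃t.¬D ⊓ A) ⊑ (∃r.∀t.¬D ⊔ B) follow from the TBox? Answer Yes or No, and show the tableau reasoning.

Yes

1. (∃t.¬D ⊓ A) ⊑ (∃r.∀t.¬D ⊔ B)  ⇔  ((∃t.¬D ⊓ A) ⊓ (∀r.∃t.D ⊓ ¬B)) unsat w.r.t. T
   all branches close; clash {D, ¬D} at an ∃-successor
2. Hence (∃t.¬D ⊓ A) ⊑ (∃r.∀t.¬D ⊔ B): entailed.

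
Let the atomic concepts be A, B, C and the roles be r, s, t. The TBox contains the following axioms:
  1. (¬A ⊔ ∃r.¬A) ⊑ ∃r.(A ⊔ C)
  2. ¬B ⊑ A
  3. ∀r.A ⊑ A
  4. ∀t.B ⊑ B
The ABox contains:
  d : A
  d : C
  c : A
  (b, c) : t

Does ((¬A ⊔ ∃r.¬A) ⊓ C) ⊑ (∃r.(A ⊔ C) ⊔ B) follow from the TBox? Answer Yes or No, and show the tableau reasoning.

Yes

1. ((¬A ⊔ ∃r.¬A) ⊓ C) ⊑ (∃r.(A ⊔ C) ⊔ B)  ⇔  (((¬A ⊔ ∃r.¬A) ⊓ C) ⊓ (∀r.(¬A ⊓ ¬C) ⊓ ¬B)) unsat w.r.t. T
   all branches close; clash {B, ¬B} at x₀
2. Hence ((¬A ⊔ ∃r.¬A) ⊓ C) ⊑ (∃r.(A ⊔ C) ⊔ B): entailed.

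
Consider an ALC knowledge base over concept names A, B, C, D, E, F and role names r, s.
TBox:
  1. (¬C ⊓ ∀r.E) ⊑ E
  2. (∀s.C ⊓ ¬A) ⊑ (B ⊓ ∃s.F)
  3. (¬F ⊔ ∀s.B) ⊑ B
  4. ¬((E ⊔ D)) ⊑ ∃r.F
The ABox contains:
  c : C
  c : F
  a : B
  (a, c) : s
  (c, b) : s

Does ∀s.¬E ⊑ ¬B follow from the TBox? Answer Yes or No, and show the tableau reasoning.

No

1. ∀s.¬E ⊑ ¬B  ⇔  (∀s.¬E ⊓ B) unsat w.r.t. T
   open: L(x₀) ⊇ {B, E, ∀s.¬E, ∃s.¬C} (+ ∃-successors)
2. Hence ∀s.¬E ⊑ ¬B: not entailed.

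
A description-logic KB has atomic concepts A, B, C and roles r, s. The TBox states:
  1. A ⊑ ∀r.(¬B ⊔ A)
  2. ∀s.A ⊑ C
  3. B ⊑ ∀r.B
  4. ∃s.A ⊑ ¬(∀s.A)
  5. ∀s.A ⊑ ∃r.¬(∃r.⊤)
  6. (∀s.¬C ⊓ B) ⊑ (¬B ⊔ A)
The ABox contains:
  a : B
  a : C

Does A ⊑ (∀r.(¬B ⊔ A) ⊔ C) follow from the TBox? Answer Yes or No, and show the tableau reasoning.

Yes

1. A ⊑ (∀r.(¬B ⊔ A) ⊔ C)  ⇔  (A ⊓ (∃r.(B ⊓ ¬A) ⊓ ¬C)) unsat w.r.t. T
   all branches close; clash {A, ¬A} at an ∃-successor
2. Hence A ⊑ (∀r.(¬B ⊔ A) ⊔ C): entailed.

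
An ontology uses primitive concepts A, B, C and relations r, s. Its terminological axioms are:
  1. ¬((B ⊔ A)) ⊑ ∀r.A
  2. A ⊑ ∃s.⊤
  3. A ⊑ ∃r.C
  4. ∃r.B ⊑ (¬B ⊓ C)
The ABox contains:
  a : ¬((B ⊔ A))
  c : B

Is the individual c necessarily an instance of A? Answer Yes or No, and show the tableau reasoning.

No

1. c : A?  L(c) = {B} ∪ {¬A}
   open: L(c) ⊇ {B, ¬A, ∀r.¬B} — c ∉ A possible
2. Hence c : A: not entailed.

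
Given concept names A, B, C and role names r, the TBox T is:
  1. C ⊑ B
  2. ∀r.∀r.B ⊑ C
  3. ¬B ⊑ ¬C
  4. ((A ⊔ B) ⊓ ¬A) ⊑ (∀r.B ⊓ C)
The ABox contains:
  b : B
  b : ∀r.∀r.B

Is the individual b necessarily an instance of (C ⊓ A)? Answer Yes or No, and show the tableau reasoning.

No

1. b : (C ⊓ A)?  L(b) = {B, ∀r.∀r.B} ∪ {(¬C ⊔ ¬A)}
   apply at b: ∀r.∀r.B⊑C
   open: L(b) ⊇ {B, C, ¬A, ∀r.B, ∀r.∀r.B} — b ∉ (C ⊓ A) possible
2. Hence b : (C ⊓ A): not entailed.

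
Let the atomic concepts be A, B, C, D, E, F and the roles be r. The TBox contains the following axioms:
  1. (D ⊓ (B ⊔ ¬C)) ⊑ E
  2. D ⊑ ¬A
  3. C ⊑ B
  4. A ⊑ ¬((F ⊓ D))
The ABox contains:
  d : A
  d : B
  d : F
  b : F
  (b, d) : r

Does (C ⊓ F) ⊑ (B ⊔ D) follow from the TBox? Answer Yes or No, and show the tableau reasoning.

Yes

1. (C ⊓ F) ⊑ (B ⊔ D)  ⇔  ((C ⊓ F) ⊓ (¬B ⊓ ¬D)) unsat w.r.t. T
   all branches close; clash {B, ¬B} at x₀
2. Hence (C ⊓ F) ⊑ (B ⊔ D): entailed.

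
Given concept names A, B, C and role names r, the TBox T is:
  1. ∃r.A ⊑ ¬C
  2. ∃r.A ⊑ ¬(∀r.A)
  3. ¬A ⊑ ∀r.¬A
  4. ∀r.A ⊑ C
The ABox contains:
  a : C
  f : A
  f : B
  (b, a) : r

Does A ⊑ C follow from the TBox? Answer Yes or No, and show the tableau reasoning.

No

1. A ⊑ C  ⇔  (A ⊓ ¬C) unsat w.r.t. T
   open: L(x₀) ⊇ {A, ¬C, ∀r.¬A, ∃r.¬A} (+ ∃-successors)
2. Hence A ⊑ C: not entailed.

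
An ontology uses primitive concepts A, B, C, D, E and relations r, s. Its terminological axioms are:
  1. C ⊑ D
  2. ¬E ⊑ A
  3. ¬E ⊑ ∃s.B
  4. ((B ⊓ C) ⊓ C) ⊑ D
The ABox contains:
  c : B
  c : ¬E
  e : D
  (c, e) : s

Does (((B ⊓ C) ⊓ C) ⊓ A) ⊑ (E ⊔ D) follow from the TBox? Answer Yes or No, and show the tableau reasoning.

1. (((B ⊓ C) ⊓ C) ⊓ A) ⊑ (E ⊔ D)  ⇔  ((((B ⊓ C) ⊓ C) ⊓ A) ⊓ (¬E ⊓ ¬D)) unsat w.r.t. T
   all branches close; clash {D, ¬D} at x₀
2. Hence (((B ⊓ C) ⊓ C) ⊓ A) ⊑ (E ⊔ D): entailed.

Yes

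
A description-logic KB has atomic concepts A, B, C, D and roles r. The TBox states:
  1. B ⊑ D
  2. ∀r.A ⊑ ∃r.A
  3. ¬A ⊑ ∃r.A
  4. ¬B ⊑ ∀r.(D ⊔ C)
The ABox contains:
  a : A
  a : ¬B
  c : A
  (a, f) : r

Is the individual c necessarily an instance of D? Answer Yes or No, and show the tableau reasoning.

No

1. c : D?  L(c) = {A} ∪ {¬D}
   open: L(c) ⊇ {A, ¬B, ¬D, ∀r.(D ⊔ C), ∃r.¬A} (+ ∃-successors) — c ∉ D possible
2. Hence c : D: not entailed.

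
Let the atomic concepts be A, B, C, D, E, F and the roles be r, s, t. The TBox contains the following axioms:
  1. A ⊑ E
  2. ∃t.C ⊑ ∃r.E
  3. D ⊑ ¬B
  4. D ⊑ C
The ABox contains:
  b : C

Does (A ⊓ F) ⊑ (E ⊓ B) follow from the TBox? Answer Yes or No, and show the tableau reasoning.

1. (A ⊓ F) ⊑ (E ⊓ B)  ⇔  ((A ⊓ F) ⊓ (¬E ⊔ ¬B)) unsat w.r.t. T
   apply at x₀: A⊑E
   open: L(x₀) ⊇ {A, E, F, ¬B, ¬D, …}
2. Hence (A ⊓ F) ⊑ (E ⊓ B): not entailed.

No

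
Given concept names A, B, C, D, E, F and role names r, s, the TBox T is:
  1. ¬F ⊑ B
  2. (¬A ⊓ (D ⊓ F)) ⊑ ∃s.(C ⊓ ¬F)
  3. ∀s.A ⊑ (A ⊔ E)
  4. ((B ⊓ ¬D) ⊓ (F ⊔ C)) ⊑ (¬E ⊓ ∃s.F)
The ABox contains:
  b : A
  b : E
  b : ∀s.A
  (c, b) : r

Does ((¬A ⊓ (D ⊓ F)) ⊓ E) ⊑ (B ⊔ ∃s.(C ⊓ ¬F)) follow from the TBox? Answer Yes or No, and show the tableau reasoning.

Yes

1. ((¬A ⊓ (D ⊓ F)) ⊓ E) ⊑ (B ⊔ ∃s.(C ⊓ ¬F))  ⇔  (((¬A ⊓ (D ⊓ F)) ⊓ E) ⊓ (¬B ⊓ ∀s.(¬C ⊔ F))) unsat w.r.t. T
   all branches close; clash {E, ¬E} at x₀
2. Hence ((¬A ⊓ (D ⊓ F)) ⊓ E) ⊑ (B ⊔ ∃s.(C ⊓ ¬F)): entailed.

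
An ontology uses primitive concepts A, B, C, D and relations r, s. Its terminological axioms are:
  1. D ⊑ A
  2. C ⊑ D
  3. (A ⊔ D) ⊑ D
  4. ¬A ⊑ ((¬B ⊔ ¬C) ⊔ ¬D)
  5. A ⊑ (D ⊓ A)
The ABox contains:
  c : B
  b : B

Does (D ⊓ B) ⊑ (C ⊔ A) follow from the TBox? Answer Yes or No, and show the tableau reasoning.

1. (D ⊓ B) ⊑ (C ⊔ A)  ⇔  ((D ⊓ B) ⊓ (¬C ⊓ ¬A)) unsat w.r.t. T
   all branches close; clash {A, ¬A} at x₀
2. Hence (D ⊓ B) ⊑ (C ⊔ A): entailed.

Yes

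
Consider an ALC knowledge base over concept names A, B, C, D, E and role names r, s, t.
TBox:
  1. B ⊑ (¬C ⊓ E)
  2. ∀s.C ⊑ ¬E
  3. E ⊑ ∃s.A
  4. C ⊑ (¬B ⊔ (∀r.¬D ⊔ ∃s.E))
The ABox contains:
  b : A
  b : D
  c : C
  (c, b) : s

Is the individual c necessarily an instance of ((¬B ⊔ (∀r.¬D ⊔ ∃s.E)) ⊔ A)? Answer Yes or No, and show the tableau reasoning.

1. c : ((¬B ⊔ (∀r.¬D ⊔ ∃s.E)) ⊔ A)?  L(c) = {C} ∪ {((B ⊓ (∃r.D ⊓ ∀s.¬E)) ⊓ ¬A)}
   clash {C, ¬C} at c — c ∈ ((¬B ⊔ (∀r.¬D ⊔ ∃s.E)) ⊔ A)
2. Hence c : ((¬B ⊔ (∀r.¬D ⊔ ∃s.E)) ⊔ A): entailed.

Yes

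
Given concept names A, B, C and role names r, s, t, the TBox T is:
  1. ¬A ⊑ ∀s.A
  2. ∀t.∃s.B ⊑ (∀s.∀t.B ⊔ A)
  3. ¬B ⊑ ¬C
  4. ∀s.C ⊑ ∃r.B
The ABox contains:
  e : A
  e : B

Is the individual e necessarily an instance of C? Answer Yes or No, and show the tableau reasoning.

1. e : C?  L(e) = {A, B} ∪ {¬C}
   open: L(e) ⊇ {A, B, ¬C, ∃s.¬C, ∃t.∀s.¬B} (+ ∃-successors) — e ∉ C possible
2. Hence e : C: not entailed.

No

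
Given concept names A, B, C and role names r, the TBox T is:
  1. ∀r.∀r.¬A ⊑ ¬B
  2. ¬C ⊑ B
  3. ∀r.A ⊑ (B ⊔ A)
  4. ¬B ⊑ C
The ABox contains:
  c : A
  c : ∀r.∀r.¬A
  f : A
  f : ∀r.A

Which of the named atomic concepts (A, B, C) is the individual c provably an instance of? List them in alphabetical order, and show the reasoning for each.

{A, C}

1. c : A?  L(c) = {A, ∀r.∀r.¬A} ∪ {¬A}
   clash {A, ¬A} at c — c ∈ A
2. c : B?  L(c) = {A, ∀r.∀r.¬A} ∪ {¬B}
   apply at c: ¬B⊑C
   open: L(c) ⊇ {A, C, ¬B, ∀r.∀r.¬A, ∃r.¬A} (+ ∃-successors) — c ∉ B possible
3. c : C?  L(c) = {A, ∀r.∀r.¬A} ∪ {¬C}
   clash {C, ¬C} at c — c ∈ C
4. Entailed for c: {A, C}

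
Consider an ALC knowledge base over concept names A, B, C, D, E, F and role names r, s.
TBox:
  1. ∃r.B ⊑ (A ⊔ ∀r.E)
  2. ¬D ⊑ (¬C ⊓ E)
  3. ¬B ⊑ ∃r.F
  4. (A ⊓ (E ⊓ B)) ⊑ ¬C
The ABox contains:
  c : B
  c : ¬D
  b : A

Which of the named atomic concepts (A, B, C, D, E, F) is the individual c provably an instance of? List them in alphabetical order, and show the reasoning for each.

{B, E}

1. c : A?  L(c) = {B, ¬D} ∪ {¬A}
   apply at c: ¬D⊑(¬C ⊓ E)
   open: L(c) ⊇ {B, E, ¬A, ¬C, ¬D, …} — c ∉ A possible
2. c : B?  L(c) = {B, ¬D} ∪ {¬B}
   clash {B, ¬B} at c — c ∈ B
3. c : C?  L(c) = {B, ¬D} ∪ {¬C}
   apply at c: ¬D⊑(¬C ⊓ E)
   open: L(c) ⊇ {B, E, ¬C, ¬D, ∀r.¬B} — c ∉ C possible
4. c : D?  L(c) = {B, ¬D} ∪ {¬D}
   apply at c: ¬D⊑(¬C ⊓ E)
   open: L(c) ⊇ {B, E, ¬C, ¬D, ∀r.¬B} — c ∉ D possible
5. c : E?  L(c) = {B, ¬D} ∪ {¬E}
   clash {E, ¬E} at c — c ∈ E
6. c : F?  L(c) = {B, ¬D} ∪ {¬F}
   apply at c: ¬D⊑(¬C ⊓ E)
   open: L(c) ⊇ {B, E, ¬C, ¬D, ¬F, …} — c ∉ F possible
7. Entailed for c: {B, E}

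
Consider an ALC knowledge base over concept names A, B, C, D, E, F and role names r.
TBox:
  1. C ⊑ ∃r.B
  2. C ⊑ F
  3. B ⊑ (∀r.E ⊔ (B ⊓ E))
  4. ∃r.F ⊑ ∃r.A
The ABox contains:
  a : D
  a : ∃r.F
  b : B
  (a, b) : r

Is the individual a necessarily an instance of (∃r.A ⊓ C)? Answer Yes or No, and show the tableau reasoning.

1. a : (∃r.A ⊓ C)?  L(a) = {D, ∃r.F} ∪ {(∀r.¬A ⊔ ¬C)}
   apply at a: ∃r.F⊑∃r.A
   open: L(a) ⊇ {D, ¬B, ¬C, ∃r.A, ∃r.F} (+ ∃-successors) — a ∉ (∃r.A ⊓ C) possible
2. Hence a : (∃r.A ⊓ C): not entailed.

No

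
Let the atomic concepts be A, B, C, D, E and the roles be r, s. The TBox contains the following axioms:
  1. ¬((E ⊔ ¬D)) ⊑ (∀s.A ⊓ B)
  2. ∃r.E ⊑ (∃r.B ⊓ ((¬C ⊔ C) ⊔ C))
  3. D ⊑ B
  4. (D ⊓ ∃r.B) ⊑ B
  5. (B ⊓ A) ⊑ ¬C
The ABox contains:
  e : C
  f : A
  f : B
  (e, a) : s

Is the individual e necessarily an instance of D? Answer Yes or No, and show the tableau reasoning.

1. e : D?  L(e) = {C} ∪ {¬D}
   open: L(e) ⊇ {C, ¬B, ¬D, ∀r.¬E} — e ∉ D possible
2. Hence e : D: not entailed.

No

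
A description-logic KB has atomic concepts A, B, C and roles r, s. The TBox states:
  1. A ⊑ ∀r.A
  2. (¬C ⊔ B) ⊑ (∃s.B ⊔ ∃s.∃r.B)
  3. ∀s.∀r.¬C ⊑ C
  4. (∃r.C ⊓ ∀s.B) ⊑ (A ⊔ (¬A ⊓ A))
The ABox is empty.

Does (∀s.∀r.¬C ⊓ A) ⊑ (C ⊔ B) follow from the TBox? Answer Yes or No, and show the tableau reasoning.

Yes

1. (∀s.∀r.¬C ⊓ A) ⊑ (C ⊔ B)  ⇔  ((∀s.∀r.¬C ⊓ A) ⊓ (¬C ⊓ ¬B)) unsat w.r.t. T
   all branches close; clash {C, ¬C} at x₀
2. Hence (∀s.∀r.¬C ⊓ A) ⊑ (C ⊔ B): entailed.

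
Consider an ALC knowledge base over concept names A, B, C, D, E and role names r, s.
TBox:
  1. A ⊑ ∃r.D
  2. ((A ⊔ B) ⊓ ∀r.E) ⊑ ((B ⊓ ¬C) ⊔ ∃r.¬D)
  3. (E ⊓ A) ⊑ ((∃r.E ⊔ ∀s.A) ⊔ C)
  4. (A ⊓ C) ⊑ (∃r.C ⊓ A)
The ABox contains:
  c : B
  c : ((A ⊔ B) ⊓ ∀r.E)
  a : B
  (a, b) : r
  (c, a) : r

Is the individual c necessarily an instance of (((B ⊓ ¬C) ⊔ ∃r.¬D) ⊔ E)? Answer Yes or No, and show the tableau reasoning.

Yes

1. c : (((B ⊓ ¬C) ⊔ ∃r.¬D) ⊔ E)?  L(c) = {B, ((A ⊔ B) ⊓ ∀r.E)} ∪ {(((¬B ⊔ C) ⊓ ∀r.D) ⊓ ¬E)}
   clash {D, ¬D} at an ∃-successor — c ∈ (((B ⊓ ¬C) ⊔ ∃r.¬D) ⊔ E)
2. Hence c : (((B ⊓ ¬C) ⊔ ∃r.¬D) ⊔ E): entailed.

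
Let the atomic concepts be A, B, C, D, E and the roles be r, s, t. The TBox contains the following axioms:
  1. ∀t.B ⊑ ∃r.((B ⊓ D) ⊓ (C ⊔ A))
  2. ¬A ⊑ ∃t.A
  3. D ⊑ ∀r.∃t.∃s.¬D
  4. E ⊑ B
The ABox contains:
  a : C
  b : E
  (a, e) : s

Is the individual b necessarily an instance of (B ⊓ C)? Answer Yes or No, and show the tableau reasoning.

No

1. b : (B ⊓ C)?  L(b) = {E} ∪ {(¬B ⊔ ¬C)}
   apply at b: E⊑B
   open: L(b) ⊇ {A, B, E, ¬C, ¬D, …} (+ ∃-successors) — b ∉ (B ⊓ C) possible
2. Hence b : (B ⊓ C): not entailed.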